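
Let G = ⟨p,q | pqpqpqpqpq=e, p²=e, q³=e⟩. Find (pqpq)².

Compute successive powers of (pqpq), reducing at each step:
  (pqpq)²: (pqpq) · p = pqpqp;   (pqpqp) · q = q²pq²p;   (q²pq²p) · p = q²pq²;   (q²pq²) · q = q²p

Answer: q²p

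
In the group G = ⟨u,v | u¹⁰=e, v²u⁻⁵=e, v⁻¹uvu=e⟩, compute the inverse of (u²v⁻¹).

The order of (u²v⁻¹) is 4 (smallest k with (u²v⁻¹)ᵏ = e), so (u²v⁻¹)⁻¹ = (u²v⁻¹)³ = u²v.
Check: (u²v⁻¹) · (u²v) → (u²v⁻¹) · u² = v⁻¹;   (v⁻¹) · v = e, giving e as required.

Answer: u²v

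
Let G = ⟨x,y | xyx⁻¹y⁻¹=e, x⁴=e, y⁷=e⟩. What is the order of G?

Enumerate words in the generators, reducing via the relations: the distinct elements are
  {e, x, y, xy, x², x³, y², y³, y⁴, y⁵, y⁶, xy², xy³, xy⁴, xy⁵, xy⁶, x²y, x³y, x²y², x²y³, x²y⁴, x²y⁵, x²y⁶, x³y², x³y³, x³y⁴, x³y⁵, x³y⁶}.
No further products give new elements, so |G| = 28.

Answer: 28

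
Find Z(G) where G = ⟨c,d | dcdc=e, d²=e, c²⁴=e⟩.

An element z ∈ Z(G) iff z commutes with every generator.
For example c¹² is central: (c¹²)·c = c¹³ = c·(c¹²); (c¹²)·d = c¹²d = d·(c¹²).
Whereas c ∉ Z(G) since c·d = cd ≠ c²³d = d·c.
Checking each of the 48 elements this way gives Z(G) = {e, c¹²}, of order 2.

Answer: {e, c¹²}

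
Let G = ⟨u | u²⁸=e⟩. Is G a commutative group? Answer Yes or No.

G has a single generator, so G is cyclic and hence abelian.

Answer: Yes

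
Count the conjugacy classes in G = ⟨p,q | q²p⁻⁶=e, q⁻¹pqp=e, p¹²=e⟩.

The conjugacy classes (representative and size) are:
  [e] (size 1), [p¹¹] (size 2), [p²] (size 2), [p⁹] (size 2), [p⁴] (size 2), [p⁵] (size 2), [p⁶] (size 1), [p²q] (size 6), [pq] (size 6).
Class equation: 1 + 2 + 2 + 2 + 2 + 2 + 1 + 6 + 6 = 24 = |G|. So G has 9 conjugacy classes.

Answer: 9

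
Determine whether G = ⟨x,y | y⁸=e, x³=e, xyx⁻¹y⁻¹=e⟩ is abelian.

Each pair of generators commutes: x·y = xy = y·x. Since the generators pairwise commute, every element of G commutes with every other, so G is abelian.

Answer: Yes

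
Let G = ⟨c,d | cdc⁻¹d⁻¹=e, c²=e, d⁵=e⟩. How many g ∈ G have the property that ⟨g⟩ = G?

G is cyclic of order 10. An element generates G iff its order is 10, and a cyclic group of order 10 has exactly φ(10) = 4 such elements.

Answer: 4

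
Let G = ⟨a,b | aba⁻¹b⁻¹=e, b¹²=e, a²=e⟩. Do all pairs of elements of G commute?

Each pair of generators commutes: a·b = ab = b·a. Since the generators pairwise commute, every element of G commutes with every other, so G is abelian.

Answer: Yes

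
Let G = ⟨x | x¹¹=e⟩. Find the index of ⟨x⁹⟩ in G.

First find ord(x⁹) by computing successive powers:
  (x⁹)¹ = x⁹, (x⁹)² = x⁷, (x⁹)³ = x⁵, (x⁹)⁴ = x³, (x⁹)⁵ = x, (x⁹)⁶ = x¹⁰, (x⁹)⁷ = x⁸, (x⁹)⁸ = x⁶, (x⁹)⁹ = x⁴, (x⁹)¹⁰ = x², (x⁹)¹¹ = e.
So |⟨x⁹⟩| = ord(x⁹) = 11. With |G| = 11, by Lagrange [G : ⟨x⁹⟩] = 11/11 = 1.

Answer: 1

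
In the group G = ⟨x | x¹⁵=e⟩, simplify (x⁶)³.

Compute successive powers of (x⁶), reducing at each step:
  (x⁶)²: (x⁶) · x⁶ = x¹²
  (x⁶)³: (x¹²) · x⁶ = x³

Answer: x³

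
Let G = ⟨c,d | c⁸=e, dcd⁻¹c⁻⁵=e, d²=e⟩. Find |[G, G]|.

G' = [G, G] is generated by all commutators. The generator-pair commutators are: [c, d] = c⁴.
The subgroup they normally generate is {e, c⁴}, of order 2.
Check: |G/G'| = 16/2 = 8 is the order of the abelianisation.

Answer: 2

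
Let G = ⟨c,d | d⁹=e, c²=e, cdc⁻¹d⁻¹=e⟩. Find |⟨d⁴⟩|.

|⟨d⁴⟩| equals the order of d⁴. Compute successive powers until reaching e:
  (d⁴)¹ = d⁴, (d⁴)² = d⁸, (d⁴)³ = d³, (d⁴)⁴ = d⁷, (d⁴)⁵ = d², (d⁴)⁶ = d⁶, (d⁴)⁷ = d, (d⁴)⁸ = d⁵, (d⁴)⁹ = e.
The smallest positive k with (d⁴)ᵏ = e is 9, so |⟨d⁴⟩| = 9.

Answer: 9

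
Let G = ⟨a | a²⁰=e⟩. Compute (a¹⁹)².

Compute successive powers of (a¹⁹), reducing at each step:
  (a¹⁹)²: (a¹⁹) · a¹⁹ = a¹⁸

Answer: a¹⁸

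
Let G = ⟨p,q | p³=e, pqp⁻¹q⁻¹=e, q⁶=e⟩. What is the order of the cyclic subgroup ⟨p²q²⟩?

|⟨p²q²⟩| equals the order of p²q². Compute successive powers until reaching e:
  (p²q²)¹ = p²q², (p²q²)² = pq⁴, (p²q²)³ = e.
The smallest positive k with (p²q²)ᵏ = e is 3, so |⟨p²q²⟩| = 3.

Answer: 3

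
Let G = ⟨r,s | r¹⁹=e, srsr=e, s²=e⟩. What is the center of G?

An element z ∈ Z(G) iff z commutes with every generator.
For example e is central: e·r = r = r·e; e·s = s = s·e.
Whereas r ∉ Z(G) since r·s = rs ≠ r¹⁸s = s·r.
Checking each of the 38 elements this way gives Z(G) = {e}, of order 1.

Answer: {e}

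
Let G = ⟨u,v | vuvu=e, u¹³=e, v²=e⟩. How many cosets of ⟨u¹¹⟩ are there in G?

First find ord(u¹¹) by computing successive powers:
  (u¹¹)¹ = u¹¹, (u¹¹)² = u⁹, (u¹¹)³ = u⁷, (u¹¹)⁴ = u⁵, (u¹¹)⁵ = u³, (u¹¹)⁶ = u, (u¹¹)⁷ = u¹², (u¹¹)⁸ = u¹⁰, (u¹¹)⁹ = u⁸, (u¹¹)¹⁰ = u⁶, (u¹¹)¹¹ = u⁴, (u¹¹)¹² = u², (u¹¹)¹³ = e.
So |⟨u¹¹⟩| = ord(u¹¹) = 13. With |G| = 26, by Lagrange [G : ⟨u¹¹⟩] = 26/13 = 2.

Answer: 2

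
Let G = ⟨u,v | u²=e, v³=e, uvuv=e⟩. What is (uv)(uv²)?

Compute (uv) · (uv²) by multiplying left to right and reducing via the relations at each step:
  (uv) · u = v²
  (v²) · v² = v

Answer: v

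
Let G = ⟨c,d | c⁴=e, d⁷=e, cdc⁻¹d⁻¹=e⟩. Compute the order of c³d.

Compute successive powers until reaching e:
  (c³d)¹ = c³d, (c³d)² = c²d², (c³d)³ = cd³, (c³d)⁴ = d⁴, (c³d)⁵ = c³d⁵, (c³d)⁶ = c²d⁶, (c³d)⁷ = c, (c³d)⁸ = d, (c³d)⁹ = c³d², (c³d)¹⁰ = c²d³, (c³d)¹¹ = cd⁴, (c³d)¹² = d⁵, (c³d)¹³ = c³d⁶, (c³d)¹⁴ = c², (c³d)¹⁵ = cd, (c³d)¹⁶ = d², (c³d)¹⁷ = c³d³, (c³d)¹⁸ = c²d⁴, (c³d)¹⁹ = cd⁵, (c³d)²⁰ = d⁶, (c³d)²¹ = c³, (c³d)²² = c²d, (c³d)²³ = cd², (c³d)²⁴ = d³, (c³d)²⁵ = c³d⁴, (c³d)²⁶ = c²d⁵, (c³d)²⁷ = cd⁶, (c³d)²⁸ = e.
The smallest positive k with (c³d)ᵏ = e is 28.

Answer: 28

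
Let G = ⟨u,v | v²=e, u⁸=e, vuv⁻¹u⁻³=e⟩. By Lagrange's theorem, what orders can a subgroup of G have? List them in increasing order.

|G| = 16 = 2⁴. By Lagrange's theorem the order of any subgroup divides 16; the divisors of 16 are 1, 2, 4, 8, 16.

Answer: 1, 2, 4, 8, 16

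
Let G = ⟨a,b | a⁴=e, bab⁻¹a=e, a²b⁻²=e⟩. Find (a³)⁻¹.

The order of (a³) is 4 (smallest k with (a³)ᵏ = e), so (a³)⁻¹ = (a³)³ = a.
Check: (a³) · a → (a³) · a = e, giving e as required.

Answer: a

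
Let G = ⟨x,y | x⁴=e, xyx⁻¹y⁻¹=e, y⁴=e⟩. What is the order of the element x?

Compute successive powers until reaching e:
  x¹ = x, x² = x², x³ = x³, x⁴ = e.
The smallest positive k with xᵏ = e is 4.

Answer: 4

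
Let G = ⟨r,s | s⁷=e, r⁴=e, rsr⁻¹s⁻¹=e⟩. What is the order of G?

Enumerate words in the generators, reducing via the relations: the distinct elements are
  {e, r, s, rs, r², r³, s², s³, s⁴, s⁵, s⁶, rs², rs³, rs⁴, rs⁵, rs⁶, r²s, r³s, r²s², r²s³, r²s⁴, r²s⁵, r²s⁶, r³s², r³s³, r³s⁴, r³s⁵, r³s⁶}.
No further products give new elements, so |G| = 28.

Answer: 28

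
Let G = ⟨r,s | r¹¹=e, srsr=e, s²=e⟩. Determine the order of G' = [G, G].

G' = [G, G] is generated by all commutators. The generator-pair commutators are: [r, s] = r².
The subgroup they normally generate is {e, r, r², r³, r⁴, r⁵, r⁶, r⁷, r⁸, r⁹, r¹⁰}, of order 11.
Check: |G/G'| = 22/11 = 2 is the order of the abelianisation.

Answer: 11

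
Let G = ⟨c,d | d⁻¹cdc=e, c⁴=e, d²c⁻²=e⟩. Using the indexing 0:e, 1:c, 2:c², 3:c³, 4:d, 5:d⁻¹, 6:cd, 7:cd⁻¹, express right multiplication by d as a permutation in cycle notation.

(0 4 2 5)(1 6 3 7)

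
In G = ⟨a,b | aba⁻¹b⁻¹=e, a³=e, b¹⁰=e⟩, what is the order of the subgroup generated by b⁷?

|⟨b⁷⟩| equals the order of b⁷. Compute successive powers until reaching e:
  (b⁷)¹ = b⁷, (b⁷)² = b⁴, (b⁷)³ = b, (b⁷)⁴ = b⁸, (b⁷)⁵ = b⁵, (b⁷)⁶ = b², (b⁷)⁷ = b⁹, (b⁷)⁸ = b⁶, (b⁷)⁹ = b³, (b⁷)¹⁰ = e.
The smallest positive k with (b⁷)ᵏ = e is 10, so |⟨b⁷⟩| = 10.

Answer: 10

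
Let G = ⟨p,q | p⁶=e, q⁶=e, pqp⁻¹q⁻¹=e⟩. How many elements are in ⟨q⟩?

|⟨q⟩| equals the order of q. Compute successive powers until reaching e:
  q¹ = q, q² = q², q³ = q³, q⁴ = q⁴, q⁵ = q⁵, q⁶ = e.
The smallest positive k with qᵏ = e is 6, so |⟨q⟩| = 6.

Answer: 6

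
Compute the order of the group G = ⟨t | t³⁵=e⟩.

G is generated by a single element, so G is cyclic. The relator gives t³⁵ = e and no smaller power is forced to be e, so the 35 powers {e, t, t², t³, t⁴, t⁵, t⁶, t⁷, t⁸, t⁹, t²², t²³, t²¹, t²⁰, t²⁴, t²⁵, t²⁶, t²⁷, t²⁸, t²⁹, t³², t³³, t³¹, t³⁰, t³⁴, t¹², t¹³, t¹¹, t¹⁰, t¹⁴, t¹⁵, t¹⁶, t¹⁷, t¹⁸, t¹⁹} are distinct. Hence |G| = 35.

Answer: 35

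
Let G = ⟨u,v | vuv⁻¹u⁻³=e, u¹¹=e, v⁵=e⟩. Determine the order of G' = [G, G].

G' = [G, G] is generated by all commutators. The generator-pair commutators are: [u, v] = u⁹.
The subgroup they normally generate is {e, u, u², u³, u⁴, u⁵, u⁶, u⁷, u⁸, u⁹, u¹⁰}, of order 11.
Check: |G/G'| = 55/11 = 5 is the order of the abelianisation.

Answer: 11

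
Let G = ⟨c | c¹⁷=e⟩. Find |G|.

G is generated by a single element, so G is cyclic. The relator gives c¹⁷ = e and no smaller power is forced to be e, so the 17 powers {c, e, c², c³, c⁴, c⁵, c⁶, c⁷, c⁸, c⁹, c¹², c¹³, c¹¹, c¹⁰, c¹⁴, c¹⁵, c¹⁶} are distinct. Hence |G| = 17.

Answer: 17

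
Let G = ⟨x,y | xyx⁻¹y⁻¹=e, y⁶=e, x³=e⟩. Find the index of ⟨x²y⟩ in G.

First find ord(x²y) by computing successive powers:
  (x²y)¹ = x²y, (x²y)² = xy², (x²y)³ = y³, (x²y)⁴ = x²y⁴, (x²y)⁵ = xy⁵, (x²y)⁶ = e.
So |⟨x²y⟩| = ord(x²y) = 6. With |G| = 18, by Lagrange [G : ⟨x²y⟩] = 18/6 = 3.

Answer: 3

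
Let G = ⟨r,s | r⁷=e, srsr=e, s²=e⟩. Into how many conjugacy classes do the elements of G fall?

The conjugacy classes (representative and size) are:
  [e] (size 1), [r⁶] (size 2), [r⁵] (size 2), [r⁴] (size 2), [rs] (size 7).
Class equation: 1 + 2 + 2 + 2 + 7 = 14 = |G|. So G has 5 conjugacy classes.

Answer: 5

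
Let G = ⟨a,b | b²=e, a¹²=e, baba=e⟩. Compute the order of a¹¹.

Compute successive powers until reaching e:
  (a¹¹)¹ = a¹¹, (a¹¹)² = a¹⁰, (a¹¹)³ = a⁹, (a¹¹)⁴ = a⁸, (a¹¹)⁵ = a⁷, (a¹¹)⁶ = a⁶, (a¹¹)⁷ = a⁵, (a¹¹)⁸ = a⁴, (a¹¹)⁹ = a³, (a¹¹)¹⁰ = a², (a¹¹)¹¹ = a, (a¹¹)¹² = e.
The smallest positive k with (a¹¹)ᵏ = e is 12.

Answer: 12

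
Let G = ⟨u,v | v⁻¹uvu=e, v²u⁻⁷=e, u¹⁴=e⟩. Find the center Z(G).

An element z ∈ Z(G) iff z commutes with every generator.
For example u⁷ is central: (u⁷)·u = u⁸ = u·(u⁷); (u⁷)·v = v⁻¹ = v·(u⁷).
Whereas u ∉ Z(G) since u·v = uv ≠ u⁶v⁻¹ = v·u.
Checking each of the 28 elements this way gives Z(G) = {e, u⁷}, of order 2.

Answer: {e, u⁷}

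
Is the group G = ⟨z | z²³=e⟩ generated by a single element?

|G| = 23. The element z has order 23 (its powers give 23 distinct elements), so ⟨z⟩ = G and G is cyclic.

Answer: Yes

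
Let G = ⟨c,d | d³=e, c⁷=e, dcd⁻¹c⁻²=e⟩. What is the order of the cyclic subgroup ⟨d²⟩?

|⟨d²⟩| equals the order of d². Compute successive powers until reaching e:
  (d²)¹ = d², (d²)² = d, (d²)³ = e.
The smallest positive k with (d²)ᵏ = e is 3, so |⟨d²⟩| = 3.

Answer: 3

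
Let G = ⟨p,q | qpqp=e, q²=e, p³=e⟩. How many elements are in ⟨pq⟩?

|⟨pq⟩| equals the order of pq. Compute successive powers until reaching e:
  (pq)¹ = pq, (pq)² = e.
The smallest positive k with (pq)ᵏ = e is 2, so |⟨pq⟩| = 2.

Answer: 2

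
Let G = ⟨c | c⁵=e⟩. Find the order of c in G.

Compute successive powers until reaching e:
  c¹ = c, c² = c², c³ = c³, c⁴ = c⁴, c⁵ = e.
The smallest positive k with cᵏ = e is 5.

Answer: 5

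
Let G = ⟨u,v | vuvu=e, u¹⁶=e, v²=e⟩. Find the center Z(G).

An element z ∈ Z(G) iff z commutes with every generator.
For example u⁸ is central: (u⁸)·u = u⁹ = u·(u⁸); (u⁸)·v = u⁸v = v·(u⁸).
Whereas u ∉ Z(G) since u·v = uv ≠ u¹⁵v = v·u.
Checking each of the 32 elements this way gives Z(G) = {e, u⁸}, of order 2.

Answer: {e, u⁸}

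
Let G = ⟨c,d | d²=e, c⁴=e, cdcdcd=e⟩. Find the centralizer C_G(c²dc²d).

⟨c²dc²d⟩ ⊆ C_G(c²dc²d) since powers of c²dc²d commute with c²dc²d; so |C_G(c²dc²d)| ≥ |⟨c²dc²d⟩| = 2.
By orbit–stabilizer, |C_G(c²dc²d)| = |G| / |conj. class of c²dc²d| = 24 / 3 = 8.
The 8 elements commuting with c²dc²d are {e, c², d, c²d, dc², dc²d, c²dc², c²dc²d}.

Answer: {e, c², d, c²d, dc², dc²d, c²dc², c²dc²d}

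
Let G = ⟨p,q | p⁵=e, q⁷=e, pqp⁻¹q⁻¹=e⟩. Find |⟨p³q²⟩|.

|⟨p³q²⟩| equals the order of p³q². Compute successive powers until reaching e:
  (p³q²)¹ = p³q², (p³q²)² = pq⁴, (p³q²)³ = p⁴q⁶, (p³q²)⁴ = p²q, (p³q²)⁵ = q³, (p³q²)⁶ = p³q⁵, (p³q²)⁷ = p, (p³q²)⁸ = p⁴q², (p³q²)⁹ = p²q⁴, (p³q²)¹⁰ = q⁶, (p³q²)¹¹ = p³q, (p³q²)¹² = pq³, (p³q²)¹³ = p⁴q⁵, (p³q²)¹⁴ = p², (p³q²)¹⁵ = q², (p³q²)¹⁶ = p³q⁴, (p³q²)¹⁷ = pq⁶, (p³q²)¹⁸ = p⁴q, (p³q²)¹⁹ = p²q³, (p³q²)²⁰ = q⁵, (p³q²)²¹ = p³, (p³q²)²² = pq², (p³q²)²³ = p⁴q⁴, (p³q²)²⁴ = p²q⁶, (p³q²)²⁵ = q, (p³q²)²⁶ = p³q³, (p³q²)²⁷ = pq⁵, (p³q²)²⁸ = p⁴, (p³q²)²⁹ = p²q², (p³q²)³⁰ = q⁴, (p³q²)³¹ = p³q⁶, (p³q²)³² = pq, (p³q²)³³ = p⁴q³, (p³q²)³⁴ = p²q⁵, (p³q²)³⁵ = e.
The smallest positive k with (p³q²)ᵏ = e is 35, so |⟨p³q²⟩| = 35.

Answer: 35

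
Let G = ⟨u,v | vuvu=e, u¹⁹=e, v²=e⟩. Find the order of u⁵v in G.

Compute successive powers until reaching e:
  (u⁵v)¹ = u⁵v, (u⁵v)² = e.
The smallest positive k with (u⁵v)ᵏ = e is 2.

Answer: 2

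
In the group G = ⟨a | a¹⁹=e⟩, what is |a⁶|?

Compute successive powers until reaching e:
  (a⁶)¹ = a⁶, (a⁶)² = a¹², (a⁶)³ = a¹⁸, (a⁶)⁴ = a⁵, (a⁶)⁵ = a¹¹, (a⁶)⁶ = a¹⁷, (a⁶)⁷ = a⁴, (a⁶)⁸ = a¹⁰, (a⁶)⁹ = a¹⁶, (a⁶)¹⁰ = a³, (a⁶)¹¹ = a⁹, (a⁶)¹² = a¹⁵, (a⁶)¹³ = a², (a⁶)¹⁴ = a⁸, (a⁶)¹⁵ = a¹⁴, (a⁶)¹⁶ = a, (a⁶)¹⁷ = a⁷, (a⁶)¹⁸ = a¹³, (a⁶)¹⁹ = e.
The smallest positive k with (a⁶)ᵏ = e is 19.

Answer: 19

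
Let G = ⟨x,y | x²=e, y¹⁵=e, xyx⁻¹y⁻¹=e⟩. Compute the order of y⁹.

Compute successive powers until reaching e:
  (y⁹)¹ = y⁹, (y⁹)² = y³, (y⁹)³ = y¹², (y⁹)⁴ = y⁶, (y⁹)⁵ = e.
The smallest positive k with (y⁹)ᵏ = e is 5.

Answer: 5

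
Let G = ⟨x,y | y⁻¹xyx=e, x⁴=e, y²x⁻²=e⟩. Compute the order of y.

Compute successive powers until reaching e:
  y¹ = y, y² = x², y³ = y⁻¹, y⁴ = e.
The smallest positive k with yᵏ = e is 4.

Answer: 4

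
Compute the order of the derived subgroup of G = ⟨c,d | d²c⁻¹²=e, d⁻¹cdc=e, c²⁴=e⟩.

G' = [G, G] is generated by all commutators. The generator-pair commutators are: [c, d] = c².
The subgroup they normally generate is {e, c², c⁴, c⁶, c⁸, c¹⁰, c¹², c¹⁴, c¹⁶, c¹⁸, c²⁰, c²²}, of order 12.
Check: |G/G'| = 48/12 = 4 is the order of the abelianisation.

Answer: 12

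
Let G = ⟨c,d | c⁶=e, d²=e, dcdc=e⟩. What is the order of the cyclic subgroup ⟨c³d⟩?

|⟨c³d⟩| equals the order of c³d. Compute successive powers until reaching e:
  (c³d)¹ = c³d, (c³d)² = e.
The smallest positive k with (c³d)ᵏ = e is 2, so |⟨c³d⟩| = 2.

Answer: 2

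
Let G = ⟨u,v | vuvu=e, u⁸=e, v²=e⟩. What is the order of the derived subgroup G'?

G' = [G, G] is generated by all commutators. The generator-pair commutators are: [u, v] = u².
The subgroup they normally generate is {e, u², u⁴, u⁶}, of order 4.
Check: |G/G'| = 16/4 = 4 is the order of the abelianisation.

Answer: 4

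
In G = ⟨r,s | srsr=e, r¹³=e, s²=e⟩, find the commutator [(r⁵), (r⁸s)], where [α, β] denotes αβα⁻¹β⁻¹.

[(r⁵), (r⁸s)] = (r⁵)·(r⁸s)·(r⁵)⁻¹·(r⁸s)⁻¹.
  (r⁵) · (r⁸s) = s
  s · (r⁸) = r⁵s
  (r⁵s) · (r⁸s) = r¹⁰

Answer: r¹⁰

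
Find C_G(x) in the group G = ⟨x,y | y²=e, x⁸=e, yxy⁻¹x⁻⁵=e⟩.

⟨x⟩ ⊆ C_G(x) since powers of x commute with x; so |C_G(x)| ≥ |⟨x⟩| = 8.
By orbit–stabilizer, |C_G(x)| = |G| / |conj. class of x| = 16 / 2 = 8.
The 8 elements commuting with x are {e, x, x², x³, x⁴, x⁵, x⁶, x⁷}.

Answer: {e, x, x², x³, x⁴, x⁵, x⁶, x⁷}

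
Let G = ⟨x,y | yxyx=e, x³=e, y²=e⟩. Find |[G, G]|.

G' = [G, G] is generated by all commutators. The generator-pair commutators are: [x, y] = x².
The subgroup they normally generate is {e, x, x²}, of order 3.
Check: |G/G'| = 6/3 = 2 is the order of the abelianisation.

Answer: 3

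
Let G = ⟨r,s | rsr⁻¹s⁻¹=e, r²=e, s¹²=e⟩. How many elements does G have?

Enumerate words in the generators, reducing via the relations: the distinct elements are
  {e, r, s, rs, s², s³, s⁴, s⁵, s⁶, s⁷, s⁸, s⁹, rs², rs³, rs⁴, rs⁵, rs⁶, rs⁷, rs⁸, rs⁹, s¹¹, s¹⁰, rs¹¹, rs¹⁰}.
No further products give new elements, so |G| = 24.

Answer: 24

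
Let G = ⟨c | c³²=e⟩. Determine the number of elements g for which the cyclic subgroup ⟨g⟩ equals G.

G is cyclic of order 32. An element generates G iff its order is 32, and a cyclic group of order 32 has exactly φ(32) = 16 such elements.

Answer: 16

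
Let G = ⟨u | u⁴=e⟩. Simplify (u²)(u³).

Compute (u²) · (u³) by multiplying left to right and reducing via the relations at each step:
  (u²) · u³ = u

Answer: u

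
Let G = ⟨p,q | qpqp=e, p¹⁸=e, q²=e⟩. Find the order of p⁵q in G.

Compute successive powers until reaching e:
  (p⁵q)¹ = p⁵q, (p⁵q)² = e.
The smallest positive k with (p⁵q)ᵏ = e is 2.

Answer: 2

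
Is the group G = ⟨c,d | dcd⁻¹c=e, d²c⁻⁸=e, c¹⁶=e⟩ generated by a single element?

Every cyclic group is abelian. But c·d = cd while d·c = c⁷d⁻¹, so c·d ≠ d·c and G is not abelian. Hence G is not cyclic.

Answer: No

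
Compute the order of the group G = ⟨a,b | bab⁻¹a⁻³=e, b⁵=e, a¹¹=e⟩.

Enumerate words in the generators, reducing via the relations: the distinct elements are
  {a, b, e, ab, a², a³, a⁴, a⁵, a⁶, a⁷, a⁸, a⁹, b², b³, b⁴, ab², ab³, ab⁴, a²b, a³b, a¹⁰, a⁴b, a⁵b, a⁶b, a⁷b, a⁸b, a⁹b, a²b², a²b³, a²b⁴, a³b², a³b³, a³b⁴, a¹⁰b, a⁴b², a⁴b³, a⁴b⁴, a⁵b², a⁵b³, a⁵b⁴, a⁶b², a⁶b³, a⁶b⁴, a⁷b², a⁷b³, a⁷b⁴, a⁸b², a⁸b³, a⁸b⁴, a⁹b², a⁹b³, a⁹b⁴, a¹⁰b², a¹⁰b³, a¹⁰b⁴}.
No further products give new elements, so |G| = 55.

Answer: 55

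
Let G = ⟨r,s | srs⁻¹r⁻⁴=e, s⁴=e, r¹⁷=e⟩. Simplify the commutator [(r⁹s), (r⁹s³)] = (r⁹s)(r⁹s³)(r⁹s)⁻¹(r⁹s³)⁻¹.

[(r⁹s), (r⁹s³)] = (r⁹s)·(r⁹s³)·(r⁹s)⁻¹·(r⁹s³)⁻¹.
  (r⁹s) · (r⁹s³) = r¹¹
  (r¹¹) · (r²s³) = r¹³s³
  (r¹³s³) · (r¹⁵s) = r⁴

Answer: r⁴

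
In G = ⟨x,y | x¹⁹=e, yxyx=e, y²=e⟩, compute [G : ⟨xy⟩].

First find ord(xy) by computing successive powers:
  (xy)¹ = xy, (xy)² = e.
So |⟨xy⟩| = ord(xy) = 2. With |G| = 38, by Lagrange [G : ⟨xy⟩] = 38/2 = 19.

Answer: 19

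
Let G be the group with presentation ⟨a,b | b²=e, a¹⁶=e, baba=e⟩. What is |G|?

Enumerate words in the generators, reducing via the relations: the distinct elements are
  {a, b, e, ab, a², a³, a⁴, a⁵, a⁶, a⁷, a⁸, a⁹, a²b, a³b, a¹², a¹³, a¹¹, a¹⁰, a¹⁴, a¹⁵, a⁴b, a⁵b, a⁶b, a⁷b, a⁸b, a⁹b, a¹²b, a¹³b, a¹¹b, a¹⁰b, a¹⁴b, a¹⁵b}.
No further products give new elements, so |G| = 32.

Answer: 32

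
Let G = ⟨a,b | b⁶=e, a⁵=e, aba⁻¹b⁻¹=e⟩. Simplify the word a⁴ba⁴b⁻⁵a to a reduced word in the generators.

Multiply left to right, reducing at each step:
  (a⁴) · b = a⁴b
  (a⁴b) · a⁴ = a³b
  (a³b) · b⁻⁵ = a³b²
  (a³b²) · a = a⁴b²

Answer: a⁴b²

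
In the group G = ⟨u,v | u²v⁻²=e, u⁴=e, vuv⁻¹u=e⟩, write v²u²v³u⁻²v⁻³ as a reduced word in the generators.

Multiply left to right, reducing at each step:
  (u²) · u² = e
  e · v³ = v⁻¹
  (v⁻¹) · u⁻² = v
  v · v⁻³ = u²

Answer: u²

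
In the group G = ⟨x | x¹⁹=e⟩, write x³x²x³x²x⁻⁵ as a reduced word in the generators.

Multiply left to right, reducing at each step:
  (x³) · x² = x⁵
  (x⁵) · x³ = x⁸
  (x⁸) · x² = x¹⁰
  (x¹⁰) · x⁻⁵ = x⁵

Answer: x⁵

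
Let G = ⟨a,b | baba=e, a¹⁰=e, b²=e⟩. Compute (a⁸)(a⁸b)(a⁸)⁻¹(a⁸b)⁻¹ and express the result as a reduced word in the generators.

[(a⁸), (a⁸b)] = (a⁸)·(a⁸b)·(a⁸)⁻¹·(a⁸b)⁻¹.
  (a⁸) · (a⁸b) = a⁶b
  (a⁶b) · (a²) = a⁴b
  (a⁴b) · (a⁸b) = a⁶

Answer: a⁶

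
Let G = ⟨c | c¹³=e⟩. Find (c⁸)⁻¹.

The order of (c⁸) is 13 (smallest k with (c⁸)ᵏ = e), so (c⁸)⁻¹ = (c⁸)¹² = c⁵.
Check: (c⁸) · (c⁵) → (c⁸) · c⁵ = e, giving e as required.

Answer: c⁵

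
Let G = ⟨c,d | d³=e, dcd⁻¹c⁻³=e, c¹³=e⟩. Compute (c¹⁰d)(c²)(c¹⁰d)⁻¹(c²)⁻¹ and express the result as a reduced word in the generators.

[(c¹⁰d), (c²)] = (c¹⁰d)·(c²)·(c¹⁰d)⁻¹·(c²)⁻¹.
  (c¹⁰d) · (c²) = c³d
  (c³d) · (cd²) = c⁶
  (c⁶) · (c¹¹) = c⁴

Answer: c⁴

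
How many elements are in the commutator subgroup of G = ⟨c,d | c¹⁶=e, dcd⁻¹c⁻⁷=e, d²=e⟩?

G' = [G, G] is generated by all commutators. The generator-pair commutators are: [c, d] = c¹⁰.
The subgroup they normally generate is {e, c², c⁴, c⁶, c⁸, c¹⁰, c¹², c¹⁴}, of order 8.
Check: |G/G'| = 32/8 = 4 is the order of the abelianisation.

Answer: 8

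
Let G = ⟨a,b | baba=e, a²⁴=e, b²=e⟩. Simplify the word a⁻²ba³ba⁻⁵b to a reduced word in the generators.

Multiply left to right, reducing at each step:
  (a²²) · b = a²²b
  (a²²b) · a³ = a¹⁹b
  (a¹⁹b) · b = a¹⁹
  (a¹⁹) · a⁻⁵ = a¹⁴
  (a¹⁴) · b = a¹⁴b

Answer: a¹⁴b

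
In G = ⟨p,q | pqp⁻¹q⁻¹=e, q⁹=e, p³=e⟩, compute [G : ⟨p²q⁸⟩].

First find ord(p²q⁸) by computing successive powers:
  (p²q⁸)¹ = p²q⁸, (p²q⁸)² = pq⁷, (p²q⁸)³ = q⁶, (p²q⁸)⁴ = p²q⁵, (p²q⁸)⁵ = pq⁴, (p²q⁸)⁶ = q³, (p²q⁸)⁷ = p²q², (p²q⁸)⁸ = pq, (p²q⁸)⁹ = e.
So |⟨p²q⁸⟩| = ord(p²q⁸) = 9. With |G| = 27, by Lagrange [G : ⟨p²q⁸⟩] = 27/9 = 3.

Answer: 3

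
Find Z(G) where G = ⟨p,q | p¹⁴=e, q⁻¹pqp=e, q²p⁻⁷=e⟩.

An element z ∈ Z(G) iff z commutes with every generator.
For example p⁷ is central: (p⁷)·p = p⁸ = p·(p⁷); (p⁷)·q = q⁻¹ = q·(p⁷).
Whereas p ∉ Z(G) since p·q = pq ≠ p⁶q⁻¹ = q·p.
Checking each of the 28 elements this way gives Z(G) = {e, p⁷}, of order 2.

Answer: {e, p⁷}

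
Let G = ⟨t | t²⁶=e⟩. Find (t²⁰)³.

Compute successive powers of (t²⁰), reducing at each step:
  (t²⁰)²: (t²⁰) · t²⁰ = t¹⁴
  (t²⁰)³: (t¹⁴) · t²⁰ = t⁸

Answer: t⁸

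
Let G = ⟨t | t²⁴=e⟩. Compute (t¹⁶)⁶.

Compute successive powers of (t¹⁶), reducing at each step:
  (t¹⁶)²: (t¹⁶) · t¹⁶ = t⁸
  (t¹⁶)³: (t⁸) · t¹⁶ = e
  (t¹⁶)⁴: e · t¹⁶ = t¹⁶
  (t¹⁶)⁵: (t¹⁶) · t¹⁶ = t⁸
  (t¹⁶)⁶: (t⁸) · t¹⁶ = e

Answer: e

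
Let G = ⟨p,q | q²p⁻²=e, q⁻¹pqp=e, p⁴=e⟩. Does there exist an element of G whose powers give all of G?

Every cyclic group is abelian. But p·q = pq while q·p = pq⁻¹, so p·q ≠ q·p and G is not abelian. Hence G is not cyclic.

Answer: No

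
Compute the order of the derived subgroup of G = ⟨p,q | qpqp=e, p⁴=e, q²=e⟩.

G' = [G, G] is generated by all commutators. The generator-pair commutators are: [p, q] = p².
The subgroup they normally generate is {e, p²}, of order 2.
Check: |G/G'| = 8/2 = 4 is the order of the abelianisation.

Answer: 2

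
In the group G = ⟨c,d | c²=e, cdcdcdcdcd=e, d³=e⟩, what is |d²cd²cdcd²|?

Compute successive powers until reaching e:
  (d²cd²cdcd²)¹ = d²cd²cdcd², (d²cd²cdcd²)² = dcd²cdcd, (d²cd²cdcd²)³ = e.
The smallest positive k with (d²cd²cdcd²)ᵏ = e is 3.

Answer: 3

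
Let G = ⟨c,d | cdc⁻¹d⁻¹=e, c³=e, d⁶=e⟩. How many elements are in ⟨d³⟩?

|⟨d³⟩| equals the order of d³. Compute successive powers until reaching e:
  (d³)¹ = d³, (d³)² = e.
The smallest positive k with (d³)ᵏ = e is 2, so |⟨d³⟩| = 2.

Answer: 2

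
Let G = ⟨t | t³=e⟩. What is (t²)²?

Compute successive powers of (t²), reducing at each step:
  (t²)²: (t²) · t² = t

Answer: t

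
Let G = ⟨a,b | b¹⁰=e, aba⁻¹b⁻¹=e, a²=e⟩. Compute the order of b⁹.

Compute successive powers until reaching e:
  (b⁹)¹ = b⁹, (b⁹)² = b⁸, (b⁹)³ = b⁷, (b⁹)⁴ = b⁶, (b⁹)⁵ = b⁵, (b⁹)⁶ = b⁴, (b⁹)⁷ = b³, (b⁹)⁸ = b², (b⁹)⁹ = b, (b⁹)¹⁰ = e.
The smallest positive k with (b⁹)ᵏ = e is 10.

Answer: 10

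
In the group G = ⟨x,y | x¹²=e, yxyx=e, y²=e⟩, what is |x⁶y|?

Compute successive powers until reaching e:
  (x⁶y)¹ = x⁶y, (x⁶y)² = e.
The smallest positive k with (x⁶y)ᵏ = e is 2.

Answer: 2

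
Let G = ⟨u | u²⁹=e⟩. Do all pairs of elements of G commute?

G has a single generator, so G is cyclic and hence abelian.

Answer: Yes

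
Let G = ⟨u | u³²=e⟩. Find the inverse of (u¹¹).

The order of (u¹¹) is 32 (smallest k with (u¹¹)ᵏ = e), so (u¹¹)⁻¹ = (u¹¹)³¹ = u²¹.
Check: (u¹¹) · (u²¹) → (u¹¹) · u²¹ = e, giving e as required.

Answer: u²¹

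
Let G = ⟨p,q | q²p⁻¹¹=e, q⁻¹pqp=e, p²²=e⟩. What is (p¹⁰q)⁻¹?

The order of (p¹⁰q) is 4 (smallest k with (p¹⁰q)ᵏ = e), so (p¹⁰q)⁻¹ = (p¹⁰q)³ = p¹⁰q⁻¹.
Check: (p¹⁰q) · (p¹⁰q⁻¹) → (p¹⁰q) · p¹⁰ = q;   q · q⁻¹ = e, giving e as required.

Answer: p¹⁰q⁻¹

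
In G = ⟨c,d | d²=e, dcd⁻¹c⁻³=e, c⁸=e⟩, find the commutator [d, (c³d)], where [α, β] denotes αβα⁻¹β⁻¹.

[d, (c³d)] = d·(c³d)·d⁻¹·(c³d)⁻¹.
  d · (c³d) = c
  c · d = cd
  (cd) · (c⁷d) = c⁶

Answer: c⁶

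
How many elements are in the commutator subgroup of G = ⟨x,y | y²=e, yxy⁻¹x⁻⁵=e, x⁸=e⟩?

G' = [G, G] is generated by all commutators. The generator-pair commutators are: [x, y] = x⁴.
The subgroup they normally generate is {e, x⁴}, of order 2.
Check: |G/G'| = 16/2 = 8 is the order of the abelianisation.

Answer: 2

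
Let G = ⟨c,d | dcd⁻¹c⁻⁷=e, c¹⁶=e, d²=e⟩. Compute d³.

Compute successive powers of d, reducing at each step:
  d²: d · d = e
  d³: e · d = d

Answer: d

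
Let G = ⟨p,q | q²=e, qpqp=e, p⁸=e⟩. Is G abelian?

p·q = pq but q·p = p⁷q, so p·q ≠ q·p and G is not abelian.

Answer: No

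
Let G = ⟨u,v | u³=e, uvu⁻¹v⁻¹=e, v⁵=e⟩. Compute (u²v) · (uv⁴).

Compute (u²v) · (uv⁴) by multiplying left to right and reducing via the relations at each step:
  (u²v) · u = v
  v · v⁴ = e

Answer: e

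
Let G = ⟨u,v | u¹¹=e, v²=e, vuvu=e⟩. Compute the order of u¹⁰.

Compute successive powers until reaching e:
  (u¹⁰)¹ = u¹⁰, (u¹⁰)² = u⁹, (u¹⁰)³ = u⁸, (u¹⁰)⁴ = u⁷, (u¹⁰)⁵ = u⁶, (u¹⁰)⁶ = u⁵, (u¹⁰)⁷ = u⁴, (u¹⁰)⁸ = u³, (u¹⁰)⁹ = u², (u¹⁰)¹⁰ = u, (u¹⁰)¹¹ = e.
The smallest positive k with (u¹⁰)ᵏ = e is 11.

Answer: 11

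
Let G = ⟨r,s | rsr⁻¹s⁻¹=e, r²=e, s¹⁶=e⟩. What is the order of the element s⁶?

Compute successive powers until reaching e:
  (s⁶)¹ = s⁶, (s⁶)² = s¹², (s⁶)³ = s², (s⁶)⁴ = s⁸, (s⁶)⁵ = s¹⁴, (s⁶)⁶ = s⁴, (s⁶)⁷ = s¹⁰, (s⁶)⁸ = e.
The smallest positive k with (s⁶)ᵏ = e is 8.

Answer: 8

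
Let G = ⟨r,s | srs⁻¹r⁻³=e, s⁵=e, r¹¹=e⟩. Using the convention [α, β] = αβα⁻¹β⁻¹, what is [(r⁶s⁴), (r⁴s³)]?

[(r⁶s⁴), (r⁴s³)] = (r⁶s⁴)·(r⁴s³)·(r⁶s⁴)⁻¹·(r⁴s³)⁻¹.
  (r⁶s⁴) · (r⁴s³) = s²
  (s²) · (r⁴s) = r³s³
  (r³s³) · (r⁸s²) = r¹⁰

Answer: r¹⁰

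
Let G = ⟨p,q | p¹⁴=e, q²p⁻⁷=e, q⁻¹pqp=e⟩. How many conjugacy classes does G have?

The conjugacy classes (representative and size) are:
  [e] (size 1), [p¹³] (size 2), [p¹²] (size 2), [p¹¹] (size 2), [p⁴] (size 2), [p⁵] (size 2), [p⁸] (size 2), [p⁷] (size 1), [p⁵q⁻¹] (size 7), [p⁵q] (size 7).
Class equation: 1 + 2 + 2 + 2 + 2 + 2 + 2 + 1 + 7 + 7 = 28 = |G|. So G has 10 conjugacy classes.

Answer: 10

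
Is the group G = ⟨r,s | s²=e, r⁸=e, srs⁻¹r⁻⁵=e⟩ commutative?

r·s = rs but s·r = r⁵s, so r·s ≠ s·r and G is not abelian.

Answer: No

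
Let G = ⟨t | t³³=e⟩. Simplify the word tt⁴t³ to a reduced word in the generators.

Multiply left to right, reducing at each step:
  t · t⁴ = t⁵
  (t⁵) · t³ = t⁸

Answer: t⁸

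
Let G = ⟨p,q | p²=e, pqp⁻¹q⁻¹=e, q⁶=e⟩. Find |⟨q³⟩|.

|⟨q³⟩| equals the order of q³. Compute successive powers until reaching e:
  (q³)¹ = q³, (q³)² = e.
The smallest positive k with (q³)ᵏ = e is 2, so |⟨q³⟩| = 2.

Answer: 2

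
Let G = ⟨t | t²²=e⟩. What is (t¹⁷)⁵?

Compute successive powers of (t¹⁷), reducing at each step:
  (t¹⁷)²: (t¹⁷) · t¹⁷ = t¹²
  (t¹⁷)³: (t¹²) · t¹⁷ = t⁷
  (t¹⁷)⁴: (t⁷) · t¹⁷ = t²
  (t¹⁷)⁵: (t²) · t¹⁷ = t¹⁹

Answer: t¹⁹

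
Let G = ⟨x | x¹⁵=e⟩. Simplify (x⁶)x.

Compute (x⁶) · x by multiplying left to right and reducing via the relations at each step:
  (x⁶) · x = x⁷

Answer: x⁷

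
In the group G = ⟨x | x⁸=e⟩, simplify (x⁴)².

Compute successive powers of (x⁴), reducing at each step:
  (x⁴)²: (x⁴) · x⁴ = e

Answer: e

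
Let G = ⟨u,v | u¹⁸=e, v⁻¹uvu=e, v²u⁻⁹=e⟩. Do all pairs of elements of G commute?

u·v = uv but v·u = u⁸v⁻¹, so u·v ≠ v·u and G is not abelian.

Answer: No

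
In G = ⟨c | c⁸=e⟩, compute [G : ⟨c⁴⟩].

First find ord(c⁴) by computing successive powers:
  (c⁴)¹ = c⁴, (c⁴)² = e.
So |⟨c⁴⟩| = ord(c⁴) = 2. With |G| = 8, by Lagrange [G : ⟨c⁴⟩] = 8/2 = 4.

Answer: 4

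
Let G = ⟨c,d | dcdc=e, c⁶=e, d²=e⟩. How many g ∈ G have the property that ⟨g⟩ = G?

⟨g⟩ = G would require ord(g) = |G| = 12, but the maximum element order in G is 6 < 12. So G is not cyclic and no single element generates it: the count is 0.

Answer: 0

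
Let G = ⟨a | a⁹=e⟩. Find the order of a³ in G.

Compute successive powers until reaching e:
  (a³)¹ = a³, (a³)² = a⁶, (a³)³ = e.
The smallest positive k with (a³)ᵏ = e is 3.

Answer: 3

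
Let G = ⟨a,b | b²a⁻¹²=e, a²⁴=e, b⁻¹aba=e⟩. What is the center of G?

An element z ∈ Z(G) iff z commutes with every generator.
For example a¹² is central: (a¹²)·a = a¹³ = a·(a¹²); (a¹²)·b = b⁻¹ = b·(a¹²).
Whereas a ∉ Z(G) since a·b = ab ≠ a¹¹b⁻¹ = b·a.
Checking each of the 48 elements this way gives Z(G) = {e, a¹²}, of order 2.

Answer: {e, a¹²}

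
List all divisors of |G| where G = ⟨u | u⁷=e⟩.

|G| = 7 = 7. By Lagrange's theorem the order of any subgroup divides 7; the divisors of 7 are 1, 7.

Answer: 1, 7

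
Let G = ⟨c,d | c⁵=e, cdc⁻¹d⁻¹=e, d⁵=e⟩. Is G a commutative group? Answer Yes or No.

Each pair of generators commutes: c·d = cd = d·c. Since the generators pairwise commute, every element of G commutes with every other, so G is abelian.

Answer: Yes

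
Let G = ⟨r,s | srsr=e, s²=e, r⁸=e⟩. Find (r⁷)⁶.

Compute successive powers of (r⁷), reducing at each step:
  (r⁷)²: (r⁷) · r⁷ = r⁶
  (r⁷)³: (r⁶) · r⁷ = r⁵
  (r⁷)⁴: (r⁵) · r⁷ = r⁴
  (r⁷)⁵: (r⁴) · r⁷ = r³
  (r⁷)⁶: (r³) · r⁷ = r²

Answer: r²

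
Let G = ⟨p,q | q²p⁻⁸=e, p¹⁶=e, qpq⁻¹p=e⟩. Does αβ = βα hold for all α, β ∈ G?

p·q = pq but q·p = p⁷q⁻¹, so p·q ≠ q·p and G is not abelian.

Answer: No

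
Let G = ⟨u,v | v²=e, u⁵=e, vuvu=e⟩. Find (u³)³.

Compute successive powers of (u³), reducing at each step:
  (u³)²: (u³) · u³ = u
  (u³)³: u · u³ = u⁴

Answer: u⁴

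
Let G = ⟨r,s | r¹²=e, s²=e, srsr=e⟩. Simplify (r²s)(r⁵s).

Compute (r²s) · (r⁵s) by multiplying left to right and reducing via the relations at each step:
  (r²s) · r⁵ = r⁹s
  (r⁹s) · s = r⁹

Answer: r⁹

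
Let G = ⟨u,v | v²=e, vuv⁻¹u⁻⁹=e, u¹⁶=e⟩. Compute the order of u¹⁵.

Compute successive powers until reaching e:
  (u¹⁵)¹ = u¹⁵, (u¹⁵)² = u¹⁴, (u¹⁵)³ = u¹³, (u¹⁵)⁴ = u¹², (u¹⁵)⁵ = u¹¹, (u¹⁵)⁶ = u¹⁰, (u¹⁵)⁷ = u⁹, (u¹⁵)⁸ = u⁸, (u¹⁵)⁹ = u⁷, (u¹⁵)¹⁰ = u⁶, (u¹⁵)¹¹ = u⁵, (u¹⁵)¹² = u⁴, (u¹⁵)¹³ = u³, (u¹⁵)¹⁴ = u², (u¹⁵)¹⁵ = u, (u¹⁵)¹⁶ = e.
The smallest positive k with (u¹⁵)ᵏ = e is 16.

Answer: 16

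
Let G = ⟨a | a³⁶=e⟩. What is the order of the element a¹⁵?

Compute successive powers until reaching e:
  (a¹⁵)¹ = a¹⁵, (a¹⁵)² = a³⁰, (a¹⁵)³ = a⁹, (a¹⁵)⁴ = a²⁴, (a¹⁵)⁵ = a³, (a¹⁵)⁶ = a¹⁸, (a¹⁵)⁷ = a³³, (a¹⁵)⁸ = a¹², (a¹⁵)⁹ = a²⁷, (a¹⁵)¹⁰ = a⁶, (a¹⁵)¹¹ = a²¹, (a¹⁵)¹² = e.
The smallest positive k with (a¹⁵)ᵏ = e is 12.

Answer: 12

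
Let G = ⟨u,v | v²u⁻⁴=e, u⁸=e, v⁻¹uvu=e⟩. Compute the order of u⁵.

Compute successive powers until reaching e:
  (u⁵)¹ = u⁵, (u⁵)² = u², (u⁵)³ = u⁷, (u⁵)⁴ = u⁴, (u⁵)⁵ = u, (u⁵)⁶ = u⁶, (u⁵)⁷ = u³, (u⁵)⁸ = e.
The smallest positive k with (u⁵)ᵏ = e is 8.

Answer: 8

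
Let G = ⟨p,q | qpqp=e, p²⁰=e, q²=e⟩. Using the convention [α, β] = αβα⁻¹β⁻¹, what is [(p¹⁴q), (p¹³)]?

[(p¹⁴q), (p¹³)] = (p¹⁴q)·(p¹³)·(p¹⁴q)⁻¹·(p¹³)⁻¹.
  (p¹⁴q) · (p¹³) = pq
  (pq) · (p¹⁴q) = p⁷
  (p⁷) · (p⁷) = p¹⁴

Answer: p¹⁴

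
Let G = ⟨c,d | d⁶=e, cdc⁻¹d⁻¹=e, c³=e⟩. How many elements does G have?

Enumerate words in the generators, reducing via the relations: the distinct elements are
  {c, d, e, cd, c², d², d³, d⁴, d⁵, cd², cd³, cd⁴, cd⁵, c²d, c²d², c²d³, c²d⁴, c²d⁵}.
No further products give new elements, so |G| = 18.

Answer: 18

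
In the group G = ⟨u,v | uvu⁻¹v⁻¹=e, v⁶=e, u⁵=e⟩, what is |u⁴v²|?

Compute successive powers until reaching e:
  (u⁴v²)¹ = u⁴v², (u⁴v²)² = u³v⁴, (u⁴v²)³ = u², (u⁴v²)⁴ = uv², (u⁴v²)⁵ = v⁴, (u⁴v²)⁶ = u⁴, (u⁴v²)⁷ = u³v², (u⁴v²)⁸ = u²v⁴, (u⁴v²)⁹ = u, (u⁴v²)¹⁰ = v², (u⁴v²)¹¹ = u⁴v⁴, (u⁴v²)¹² = u³, (u⁴v²)¹³ = u²v², (u⁴v²)¹⁴ = uv⁴, (u⁴v²)¹⁵ = e.
The smallest positive k with (u⁴v²)ᵏ = e is 15.

Answer: 15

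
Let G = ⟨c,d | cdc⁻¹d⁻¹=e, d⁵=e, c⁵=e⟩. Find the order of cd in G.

Compute successive powers until reaching e:
  (cd)¹ = cd, (cd)² = c²d², (cd)³ = c³d³, (cd)⁴ = c⁴d⁴, (cd)⁵ = e.
The smallest positive k with (cd)ᵏ = e is 5.

Answer: 5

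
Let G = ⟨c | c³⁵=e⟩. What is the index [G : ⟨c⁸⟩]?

First find ord(c⁸) by computing successive powers:
  (c⁸)¹ = c⁸, (c⁸)² = c¹⁶, (c⁸)³ = c²⁴, (c⁸)⁴ = c³², (c⁸)⁵ = c⁵, (c⁸)⁶ = c¹³, (c⁸)⁷ = c²¹, (c⁸)⁸ = c²⁹, (c⁸)⁹ = c², (c⁸)¹⁰ = c¹⁰, (c⁸)¹¹ = c¹⁸, (c⁸)¹² = c²⁶, (c⁸)¹³ = c³⁴, (c⁸)¹⁴ = c⁷, (c⁸)¹⁵ = c¹⁵, (c⁸)¹⁶ = c²³, (c⁸)¹⁷ = c³¹, (c⁸)¹⁸ = c⁴, (c⁸)¹⁹ = c¹², (c⁸)²⁰ = c²⁰, (c⁸)²¹ = c²⁸, (c⁸)²² = c, (c⁸)²³ = c⁹, (c⁸)²⁴ = c¹⁷, (c⁸)²⁵ = c²⁵, (c⁸)²⁶ = c³³, (c⁸)²⁷ = c⁶, (c⁸)²⁸ = c¹⁴, (c⁸)²⁹ = c²², (c⁸)³⁰ = c³⁰, (c⁸)³¹ = c³, (c⁸)³² = c¹¹, (c⁸)³³ = c¹⁹, (c⁸)³⁴ = c²⁷, (c⁸)³⁵ = e.
So |⟨c⁸⟩| = ord(c⁸) = 35. With |G| = 35, by Lagrange [G : ⟨c⁸⟩] = 35/35 = 1.

Answer: 1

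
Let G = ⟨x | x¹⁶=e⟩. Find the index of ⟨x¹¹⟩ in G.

First find ord(x¹¹) by computing successive powers:
  (x¹¹)¹ = x¹¹, (x¹¹)² = x⁶, (x¹¹)³ = x, (x¹¹)⁴ = x¹², (x¹¹)⁵ = x⁷, (x¹¹)⁶ = x², (x¹¹)⁷ = x¹³, (x¹¹)⁸ = x⁸, (x¹¹)⁹ = x³, (x¹¹)¹⁰ = x¹⁴, (x¹¹)¹¹ = x⁹, (x¹¹)¹² = x⁴, (x¹¹)¹³ = x¹⁵, (x¹¹)¹⁴ = x¹⁰, (x¹¹)¹⁵ = x⁵, (x¹¹)¹⁶ = e.
So |⟨x¹¹⟩| = ord(x¹¹) = 16. With |G| = 16, by Lagrange [G : ⟨x¹¹⟩] = 16/16 = 1.

Answer: 1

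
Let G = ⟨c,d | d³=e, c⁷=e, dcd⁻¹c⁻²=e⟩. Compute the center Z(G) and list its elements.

An element z ∈ Z(G) iff z commutes with every generator.
For example e is central: e·c = c = c·e; e·d = d = d·e.
Whereas c ∉ Z(G) since c·d = cd ≠ c²d = d·c.
Checking each of the 21 elements this way gives Z(G) = {e}, of order 1.

Answer: {e}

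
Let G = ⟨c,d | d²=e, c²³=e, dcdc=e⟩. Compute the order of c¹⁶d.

Compute successive powers until reaching e:
  (c¹⁶d)¹ = c¹⁶d, (c¹⁶d)² = e.
The smallest positive k with (c¹⁶d)ᵏ = e is 2.

Answer: 2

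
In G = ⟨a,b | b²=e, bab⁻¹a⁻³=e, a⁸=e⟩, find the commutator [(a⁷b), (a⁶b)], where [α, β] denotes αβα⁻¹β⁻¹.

[(a⁷b), (a⁶b)] = (a⁷b)·(a⁶b)·(a⁷b)⁻¹·(a⁶b)⁻¹.
  (a⁷b) · (a⁶b) = a
  a · (a³b) = a⁴b
  (a⁴b) · (a⁶b) = a⁶

Answer: a⁶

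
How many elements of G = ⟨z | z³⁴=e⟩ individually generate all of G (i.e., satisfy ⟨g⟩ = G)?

G is cyclic of order 34. An element generates G iff its order is 34, and a cyclic group of order 34 has exactly φ(34) = 16 such elements.

Answer: 16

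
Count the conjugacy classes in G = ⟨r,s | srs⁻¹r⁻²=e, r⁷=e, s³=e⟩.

The conjugacy classes (representative and size) are:
  [e] (size 1), [r²] (size 3), [r⁵] (size 3), [s] (size 7), [s²] (size 7).
Class equation: 1 + 3 + 3 + 7 + 7 = 21 = |G|. So G has 5 conjugacy classes.

Answer: 5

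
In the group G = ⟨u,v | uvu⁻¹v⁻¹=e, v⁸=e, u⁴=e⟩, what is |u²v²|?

Compute successive powers until reaching e:
  (u²v²)¹ = u²v², (u²v²)² = v⁴, (u²v²)³ = u²v⁶, (u²v²)⁴ = e.
The smallest positive k with (u²v²)ᵏ = e is 4.

Answer: 4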